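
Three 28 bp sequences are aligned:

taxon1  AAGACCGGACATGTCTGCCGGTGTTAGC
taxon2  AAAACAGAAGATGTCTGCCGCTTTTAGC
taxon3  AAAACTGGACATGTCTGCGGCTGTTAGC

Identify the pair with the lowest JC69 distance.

taxon1 and taxon3

taxon1–taxon2: 6/28 differ, p = 0.214, d = 0.252.
taxon1–taxon3: 4/28 differ, p = 0.143, d = 0.158.
taxon2–taxon3: 5/28 differ, p = 0.179, d = 0.204.
The smallest distance is between taxon1 and taxon3.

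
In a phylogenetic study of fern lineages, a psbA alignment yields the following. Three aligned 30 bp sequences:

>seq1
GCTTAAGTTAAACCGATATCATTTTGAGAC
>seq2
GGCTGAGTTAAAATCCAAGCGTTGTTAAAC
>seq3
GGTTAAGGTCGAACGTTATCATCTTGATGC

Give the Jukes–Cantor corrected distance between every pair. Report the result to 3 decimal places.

seq1–seq2: 13/30 sites differ → p ≈ 0.433333, d = −0.75 ln(1 − 0.577777) = 0.646666 ≈ 0.647.
seq1–seq3: 9/30 sites differ → p = 0.3, d = −0.75 ln(1 − 0.4) = 0.383119 ≈ 0.383.
seq2–seq3: 16/30 sites differ → p ≈ 0.533333, d = −0.75 ln(1 − 0.711111) = 0.931285 ≈ 0.931.

d(seq1,seq2) = 0.647, d(seq1,seq3) = 0.383, d(seq2,seq3) = 0.931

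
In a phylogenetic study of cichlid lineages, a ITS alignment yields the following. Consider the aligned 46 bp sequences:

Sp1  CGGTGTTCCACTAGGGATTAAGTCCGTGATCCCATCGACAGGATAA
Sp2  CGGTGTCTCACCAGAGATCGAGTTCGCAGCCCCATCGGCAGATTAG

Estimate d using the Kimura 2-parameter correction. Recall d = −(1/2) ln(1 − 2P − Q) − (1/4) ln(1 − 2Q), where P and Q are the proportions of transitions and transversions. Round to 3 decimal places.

Of 46 sites, 14 differences are transitions and 1 are transversions, so P = 14/46 ≈ 0.304348 and Q = 1/46 ≈ 0.021739.
Under the Kimura two-parameter model, d = −½ ln(1 − 2P − Q) − ¼ ln(1 − 2Q).
1 − 2P − Q = 0.369565, giving −½ ln(0.369565) = 0.497714.
1 − 2Q = 0.956522, giving −¼ ln(0.956522) = 0.011113.
d = 0.497714 + 0.011113 = 0.508827.

0.509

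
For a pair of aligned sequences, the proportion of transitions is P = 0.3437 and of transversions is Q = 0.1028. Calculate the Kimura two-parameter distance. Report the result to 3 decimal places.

Under the Kimura two-parameter model, d = −½ ln(1 − 2P − Q) − ¼ ln(1 − 2Q).
1 − 2P − Q = 0.2098, giving −½ ln(0.2098) = 0.780800.
1 − 2Q = 0.7944, giving −¼ ln(0.7944) = 0.057542.
d = 0.780800 + 0.057542 = 0.838342.

0.838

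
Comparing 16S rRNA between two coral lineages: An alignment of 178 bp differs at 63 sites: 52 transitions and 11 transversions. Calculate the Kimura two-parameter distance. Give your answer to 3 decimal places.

P = 52/178 ≈ 0.292135 and Q = 11/178 ≈ 0.061798.
Under the Kimura two-parameter model, d = −½ ln(1 − 2P − Q) − ¼ ln(1 − 2Q).
1 − 2P − Q = 0.353932, giving −½ ln(0.353932) = 0.519325.
1 − 2Q = 0.876404, giving −¼ ln(0.876404) = 0.032982.
d = 0.519325 + 0.032982 = 0.552307.

0.552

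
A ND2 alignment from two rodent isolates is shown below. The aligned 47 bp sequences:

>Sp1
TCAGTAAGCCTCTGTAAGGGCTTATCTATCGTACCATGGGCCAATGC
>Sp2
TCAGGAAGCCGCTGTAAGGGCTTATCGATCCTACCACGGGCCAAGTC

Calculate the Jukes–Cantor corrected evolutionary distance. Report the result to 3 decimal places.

0.166

The sequences differ at 7 of 47 sites (5, 11, 27, 31, 37, 45, 46), so p = 7/47 ≈ 0.148936.
d = −(3/4) ln(1 − 4p/3) = −0.75 ln(1 − 0.198581) = −0.75 ln(0.801419)
  = −0.75 × (-0.221371) = 0.166028 substitutions/site.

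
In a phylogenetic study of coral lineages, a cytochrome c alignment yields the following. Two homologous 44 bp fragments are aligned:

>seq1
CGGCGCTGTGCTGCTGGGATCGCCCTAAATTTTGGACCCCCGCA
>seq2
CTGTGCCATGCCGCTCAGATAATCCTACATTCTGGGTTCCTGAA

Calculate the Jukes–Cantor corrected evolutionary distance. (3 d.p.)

The sequences differ at 17 of 44 sites, so p = 17/44 ≈ 0.386364.
d = −(3/4) ln(1 − 4p/3) = −0.75 ln(1 − 0.515152) = −0.75 ln(0.484848)
  = −0.75 × (-0.723920) = 0.542940 substitutions/site.

0.543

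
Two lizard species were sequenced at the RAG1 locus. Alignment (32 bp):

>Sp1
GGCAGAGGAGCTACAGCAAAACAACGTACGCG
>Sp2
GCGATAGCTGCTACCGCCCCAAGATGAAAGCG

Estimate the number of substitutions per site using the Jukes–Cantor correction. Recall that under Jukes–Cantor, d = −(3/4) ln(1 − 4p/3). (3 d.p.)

0.657

The sequences differ at 14 of 32 sites, so p = 14/32 = 0.4375.
d = −(3/4) ln(1 − 4p/3) = −0.75 ln(1 − 0.583333) = −0.75 ln(0.416667)
  = −0.75 × (-0.875468) = 0.656601 substitutions/site.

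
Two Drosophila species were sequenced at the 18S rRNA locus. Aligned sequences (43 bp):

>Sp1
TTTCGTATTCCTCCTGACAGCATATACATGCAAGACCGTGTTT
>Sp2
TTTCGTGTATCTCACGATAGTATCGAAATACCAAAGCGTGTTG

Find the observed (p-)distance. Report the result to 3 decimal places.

0.349

The sequences differ at 15 of 43 positions.
p = 15/43 = 0.348837… ≈ 0.349 (to 3 d.p.).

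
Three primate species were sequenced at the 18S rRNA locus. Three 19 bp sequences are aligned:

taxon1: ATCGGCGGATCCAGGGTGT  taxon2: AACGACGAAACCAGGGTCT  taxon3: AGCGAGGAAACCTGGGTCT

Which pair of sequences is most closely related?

taxon2 and taxon3

taxon1–taxon2: 5/19 differ, p = 0.263, d = 0.324.
taxon1–taxon3: 7/19 differ, p = 0.368, d = 0.507.
taxon2–taxon3: 3/19 differ, p = 0.158, d = 0.177.
The smallest distance is between taxon2 and taxon3.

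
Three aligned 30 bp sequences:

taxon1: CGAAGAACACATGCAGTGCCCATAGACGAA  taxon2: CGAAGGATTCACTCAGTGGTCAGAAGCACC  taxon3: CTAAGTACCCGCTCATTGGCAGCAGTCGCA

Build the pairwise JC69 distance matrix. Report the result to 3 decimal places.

d(taxon1,taxon2) = 0.647, d(taxon1,taxon3) = 0.647, d(taxon2,taxon3) = 0.730

taxon1–taxon2: 13/30 sites differ → p ≈ 0.433333, d = −0.75 ln(1 − 0.577777) = 0.646666 ≈ 0.647.
taxon1–taxon3: 13/30 sites differ → p ≈ 0.433333, d = −0.75 ln(1 − 0.577777) = 0.646666 ≈ 0.647.
taxon2–taxon3: 14/30 sites differ → p ≈ 0.466667, d = −0.75 ln(1 − 0.622223) = 0.730088 ≈ 0.730.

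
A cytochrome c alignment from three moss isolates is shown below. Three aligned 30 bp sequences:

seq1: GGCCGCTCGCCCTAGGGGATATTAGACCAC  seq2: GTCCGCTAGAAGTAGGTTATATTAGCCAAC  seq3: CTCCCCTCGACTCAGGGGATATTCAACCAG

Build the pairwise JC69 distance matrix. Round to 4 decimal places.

seq1–seq2: 9/30 sites differ → p = 0.3, d = −0.75 ln(1 − 0.4) = 0.383119 ≈ 0.3831.
seq1–seq3: 9/30 sites differ → p = 0.3, d = −0.75 ln(1 − 0.4) = 0.383119 ≈ 0.3831.
seq2–seq3: 13/30 sites differ → p ≈ 0.433333, d = −0.75 ln(1 − 0.577777) = 0.646666 ≈ 0.6467.

d(seq1,seq2) = 0.3831, d(seq1,seq3) = 0.3831, d(seq2,seq3) = 0.6467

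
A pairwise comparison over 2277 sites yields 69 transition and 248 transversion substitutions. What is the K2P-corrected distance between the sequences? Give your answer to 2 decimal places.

P = 69/2277 ≈ 0.030303 and Q = 248/2277 ≈ 0.108915.
Under the Kimura two-parameter model, d = −½ ln(1 − 2P − Q) − ¼ ln(1 − 2Q).
1 − 2P − Q = 0.830479, giving −½ ln(0.830479) = 0.092876.
1 − 2Q = 0.78217, giving −¼ ln(0.78217) = 0.061421.
d = 0.092876 + 0.061421 = 0.154297.

0.15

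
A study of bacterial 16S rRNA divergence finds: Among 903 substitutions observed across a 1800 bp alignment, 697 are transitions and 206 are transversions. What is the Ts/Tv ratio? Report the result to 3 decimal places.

3.383

R = 697/206 = 3.383495… ≈ 3.383 (to 3 d.p.).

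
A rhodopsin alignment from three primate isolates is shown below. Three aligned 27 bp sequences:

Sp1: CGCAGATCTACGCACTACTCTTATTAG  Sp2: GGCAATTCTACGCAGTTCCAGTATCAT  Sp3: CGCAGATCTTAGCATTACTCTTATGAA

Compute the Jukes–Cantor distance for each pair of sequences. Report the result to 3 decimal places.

Sp1–Sp2: 10/27 sites differ → p ≈ 0.37037, d = −0.75 ln(1 − 0.493827) = 0.510658 ≈ 0.511.
Sp1–Sp3: 5/27 sites differ → p ≈ 0.185185, d = −0.75 ln(1 − 0.246913) = 0.212681 ≈ 0.213.
Sp2–Sp3: 12/27 sites differ → p ≈ 0.444444, d = −0.75 ln(1 − 0.592592) = 0.673455 ≈ 0.673.

d(Sp1,Sp2) = 0.511, d(Sp1,Sp3) = 0.213, d(Sp2,Sp3) = 0.673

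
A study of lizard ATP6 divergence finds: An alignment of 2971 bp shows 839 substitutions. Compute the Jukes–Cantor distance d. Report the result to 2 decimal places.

p = 839/2971 ≈ 0.282396.
d = −(3/4) ln(1 − 4p/3) = −0.75 ln(1 − 0.376528) = −0.75 ln(0.623472)
  = −0.75 × (-0.472451) = 0.354338 substitutions/site.

0.35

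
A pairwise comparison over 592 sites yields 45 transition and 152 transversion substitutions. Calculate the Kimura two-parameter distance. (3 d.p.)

P = 45/592 ≈ 0.076014 and Q = 152/592 ≈ 0.256757.
Under the Kimura two-parameter model, d = −½ ln(1 − 2P − Q) − ¼ ln(1 − 2Q).
1 − 2P − Q = 0.591215, giving −½ ln(0.591215) = 0.262788.
1 − 2Q = 0.486486, giving −¼ ln(0.486486) = 0.180137.
d = 0.262788 + 0.180137 = 0.442925.

0.443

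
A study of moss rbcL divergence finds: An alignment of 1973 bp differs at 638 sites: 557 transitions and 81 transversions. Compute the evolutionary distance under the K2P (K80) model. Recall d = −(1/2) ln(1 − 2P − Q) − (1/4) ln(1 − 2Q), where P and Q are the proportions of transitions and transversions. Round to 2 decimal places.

0.49

P = 557/1973 ≈ 0.282311 and Q = 81/1973 ≈ 0.041054.
Under the Kimura two-parameter model, d = −½ ln(1 − 2P − Q) − ¼ ln(1 − 2Q).
1 − 2P − Q = 0.394324, giving −½ ln(0.394324) = 0.465291.
1 − 2Q = 0.917892, giving −¼ ln(0.917892) = 0.021419.
d = 0.465291 + 0.021419 = 0.486710.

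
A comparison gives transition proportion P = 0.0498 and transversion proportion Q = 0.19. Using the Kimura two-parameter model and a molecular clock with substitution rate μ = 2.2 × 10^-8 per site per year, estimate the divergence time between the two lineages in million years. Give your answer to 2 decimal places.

Under the Kimura two-parameter model, d = −½ ln(1 − 2P − Q) − ¼ ln(1 − 2Q).
1 − 2P − Q = 0.7104, giving −½ ln(0.7104) = 0.170964.
1 − 2Q = 0.62, giving −¼ ln(0.62) = 0.119509.
d = 0.170964 + 0.119509 = 0.290473.
Under a molecular clock d = 2μt, so t = d/(2μ) = 0.290473 / (2 × 2.2 × 10^-8) = 6.60 million years.

6.60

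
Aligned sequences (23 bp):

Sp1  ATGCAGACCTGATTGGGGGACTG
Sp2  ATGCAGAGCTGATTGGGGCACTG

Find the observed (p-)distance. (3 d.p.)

The sequences differ at 2 of 23 positions (sites 8, 19).
p = 2/23 = 0.086956… ≈ 0.087 (to 3 d.p.).

0.087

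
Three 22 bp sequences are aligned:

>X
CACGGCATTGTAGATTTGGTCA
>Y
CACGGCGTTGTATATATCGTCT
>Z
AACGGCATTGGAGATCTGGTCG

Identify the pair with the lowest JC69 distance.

X and Z

X–Y: 5/22 differ, p = 0.227, d = 0.271.
X–Z: 4/22 differ, p = 0.182, d = 0.208.
Y–Z: 7/22 differ, p = 0.318, d = 0.414.
The smallest distance is between X and Z.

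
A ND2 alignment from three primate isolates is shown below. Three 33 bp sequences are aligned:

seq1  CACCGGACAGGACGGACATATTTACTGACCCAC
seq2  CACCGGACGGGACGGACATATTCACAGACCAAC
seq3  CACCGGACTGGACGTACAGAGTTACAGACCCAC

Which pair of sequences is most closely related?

seq1 and seq2

seq1–seq2: 4/33 differ, p = 0.121, d = 0.132.
seq1–seq3: 5/33 differ, p = 0.152, d = 0.169.
seq2–seq3: 6/33 differ, p = 0.182, d = 0.208.
The smallest distance is between seq1 and seq2.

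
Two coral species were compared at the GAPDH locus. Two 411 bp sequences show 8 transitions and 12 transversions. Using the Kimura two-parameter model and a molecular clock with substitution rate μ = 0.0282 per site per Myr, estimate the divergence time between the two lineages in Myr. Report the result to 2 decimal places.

P = 8/411 ≈ 0.019465 and Q = 12/411 ≈ 0.029197.
Under the Kimura two-parameter model, d = −½ ln(1 − 2P − Q) − ¼ ln(1 − 2Q).
1 − 2P − Q = 0.931873, giving −½ ln(0.931873) = 0.035279.
1 − 2Q = 0.941606, giving −¼ ln(0.941606) = 0.015042.
d = 0.035279 + 0.015042 = 0.050321.
Under a molecular clock d = 2μt, so t = d/(2μ) = 0.050321 / (2 × 0.0282) = 0.89 Myr.

0.89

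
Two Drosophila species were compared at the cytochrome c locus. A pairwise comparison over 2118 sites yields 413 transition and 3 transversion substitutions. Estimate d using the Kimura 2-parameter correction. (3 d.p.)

0.249

P = 413/2118 ≈ 0.194995 and Q = 3/2118 ≈ 0.001416.
Under the Kimura two-parameter model, d = −½ ln(1 − 2P − Q) − ¼ ln(1 − 2Q).
1 − 2P − Q = 0.608594, giving −½ ln(0.608594) = 0.248302.
1 − 2Q = 0.997168, giving −¼ ln(0.997168) = 0.000709.
d = 0.248302 + 0.000709 = 0.249011.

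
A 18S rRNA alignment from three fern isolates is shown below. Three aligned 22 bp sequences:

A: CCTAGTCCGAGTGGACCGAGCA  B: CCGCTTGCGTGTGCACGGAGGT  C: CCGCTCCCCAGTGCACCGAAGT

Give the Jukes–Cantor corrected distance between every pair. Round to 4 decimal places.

A–B: 9/22 sites differ → p ≈ 0.409091, d = −0.75 ln(1 − 0.545455) = 0.591344 ≈ 0.5913.
A–C: 9/22 sites differ → p ≈ 0.409091, d = −0.75 ln(1 − 0.545455) = 0.591344 ≈ 0.5913.
B–C: 6/22 sites differ → p ≈ 0.272727, d = −0.75 ln(1 − 0.363636) = 0.338988 ≈ 0.3390.

d(A,B) = 0.5913, d(A,C) = 0.5913, d(B,C) = 0.3390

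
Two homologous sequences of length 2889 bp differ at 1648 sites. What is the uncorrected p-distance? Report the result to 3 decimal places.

0.570

p = 1648/2889 = 0.570439… ≈ 0.570 (to 3 d.p.).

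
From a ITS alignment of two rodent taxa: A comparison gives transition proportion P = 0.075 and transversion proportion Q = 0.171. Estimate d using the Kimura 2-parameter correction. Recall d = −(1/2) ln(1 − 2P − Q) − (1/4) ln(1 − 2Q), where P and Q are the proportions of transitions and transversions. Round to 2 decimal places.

Under the Kimura two-parameter model, d = −½ ln(1 − 2P − Q) − ¼ ln(1 − 2Q).
1 − 2P − Q = 0.679, giving −½ ln(0.679) = 0.193567.
1 − 2Q = 0.658, giving −¼ ln(0.658) = 0.104638.
d = 0.193567 + 0.104638 = 0.298205.

0.30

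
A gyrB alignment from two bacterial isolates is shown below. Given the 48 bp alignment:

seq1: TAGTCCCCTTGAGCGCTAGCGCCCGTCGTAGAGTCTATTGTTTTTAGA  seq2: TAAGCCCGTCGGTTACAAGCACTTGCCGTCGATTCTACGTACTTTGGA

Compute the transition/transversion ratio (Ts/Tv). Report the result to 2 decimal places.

Transitions are A↔G and C↔T; transversions are all other mismatches.
Transitions: 12. Transversions: 9.
R = 12/9 = 1.333333… ≈ 1.33 (to 2 d.p.).

1.33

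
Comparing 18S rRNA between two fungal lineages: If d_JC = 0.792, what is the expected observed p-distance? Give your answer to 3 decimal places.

p = (3/4)(1 − e^(−4d/3)) = 0.75 × (1 − e^(-1.056)) = 0.75 × (1 − 0.347844) = 0.489117.

0.489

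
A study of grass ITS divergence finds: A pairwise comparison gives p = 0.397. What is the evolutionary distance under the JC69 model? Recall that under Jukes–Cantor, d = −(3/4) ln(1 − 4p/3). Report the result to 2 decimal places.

d = −(3/4) ln(1 − 4p/3) = −0.75 ln(1 − 0.529333) = −0.75 ln(0.470667)
  = −0.75 × (-0.753604) = 0.565203 substitutions/site.

0.57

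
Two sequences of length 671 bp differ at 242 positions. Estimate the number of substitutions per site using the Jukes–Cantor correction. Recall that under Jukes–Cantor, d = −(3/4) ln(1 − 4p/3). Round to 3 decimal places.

p = 242/671 ≈ 0.360656.
d = −(3/4) ln(1 − 4p/3) = −0.75 ln(1 − 0.480875) = −0.75 ln(0.519125)
  = −0.75 × (-0.655611) = 0.491708 substitutions/site.

0.492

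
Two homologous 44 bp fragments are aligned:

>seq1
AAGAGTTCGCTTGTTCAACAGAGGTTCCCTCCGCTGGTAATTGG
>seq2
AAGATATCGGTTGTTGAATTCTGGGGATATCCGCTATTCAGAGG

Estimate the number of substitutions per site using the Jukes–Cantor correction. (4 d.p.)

0.5913

The sequences differ at 18 of 44 sites, so p = 18/44 ≈ 0.409091.
d = −(3/4) ln(1 − 4p/3) = −0.75 ln(1 − 0.545455) = −0.75 ln(0.454545)
  = −0.75 × (-0.788458) = 0.591344 substitutions/site.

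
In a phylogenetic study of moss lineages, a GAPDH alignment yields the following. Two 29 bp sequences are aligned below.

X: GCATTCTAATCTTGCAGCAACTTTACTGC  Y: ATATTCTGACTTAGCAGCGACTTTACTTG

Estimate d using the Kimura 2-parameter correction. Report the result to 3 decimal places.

0.422

Of 29 sites, 6 differences are transitions and 3 are transversions, so P = 6/29 ≈ 0.206897 and Q = 3/29 ≈ 0.103448.
Under the Kimura two-parameter model, d = −½ ln(1 − 2P − Q) − ¼ ln(1 − 2Q).
1 − 2P − Q = 0.482758, giving −½ ln(0.482758) = 0.364120.
1 − 2Q = 0.793104, giving −¼ ln(0.793104) = 0.057950.
d = 0.364120 + 0.057950 = 0.422070.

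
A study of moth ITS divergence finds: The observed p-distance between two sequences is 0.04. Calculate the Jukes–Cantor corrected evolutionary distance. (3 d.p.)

0.041

d = −(3/4) ln(1 − 4p/3) = −0.75 ln(1 − 0.053333) = −0.75 ln(0.946667)
  = −0.75 × (-0.054808) = 0.041106 substitutions/site.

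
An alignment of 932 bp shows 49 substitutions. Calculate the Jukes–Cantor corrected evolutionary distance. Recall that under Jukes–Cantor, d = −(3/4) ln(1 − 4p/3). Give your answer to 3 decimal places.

p = 49/932 ≈ 0.052575.
d = −(3/4) ln(1 − 4p/3) = −0.75 ln(1 − 0.0701) = −0.75 ln(0.9299)
  = −0.75 × (-0.072678) = 0.054509 substitutions/site.

0.055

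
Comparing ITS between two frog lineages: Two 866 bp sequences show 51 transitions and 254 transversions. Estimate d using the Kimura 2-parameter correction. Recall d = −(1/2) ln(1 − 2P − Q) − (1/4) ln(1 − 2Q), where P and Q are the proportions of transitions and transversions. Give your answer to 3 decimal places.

0.486

P = 51/866 ≈ 0.058891 and Q = 254/866 ≈ 0.293303.
Under the Kimura two-parameter model, d = −½ ln(1 − 2P − Q) − ¼ ln(1 − 2Q).
1 − 2P − Q = 0.588915, giving −½ ln(0.588915) = 0.264737.
1 − 2Q = 0.413394, giving −¼ ln(0.413394) = 0.220839.
d = 0.264737 + 0.220839 = 0.485576.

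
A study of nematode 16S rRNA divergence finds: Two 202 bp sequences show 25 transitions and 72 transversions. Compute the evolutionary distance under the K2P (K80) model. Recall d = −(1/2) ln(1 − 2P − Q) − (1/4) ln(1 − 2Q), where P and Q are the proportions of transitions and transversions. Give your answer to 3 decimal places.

0.775

P = 25/202 ≈ 0.123762 and Q = 72/202 ≈ 0.356436.
Under the Kimura two-parameter model, d = −½ ln(1 − 2P − Q) − ¼ ln(1 − 2Q).
1 − 2P − Q = 0.39604, giving −½ ln(0.39604) = 0.463120.
1 − 2Q = 0.287128, giving −¼ ln(0.287128) = 0.311957.
d = 0.463120 + 0.311957 = 0.775077.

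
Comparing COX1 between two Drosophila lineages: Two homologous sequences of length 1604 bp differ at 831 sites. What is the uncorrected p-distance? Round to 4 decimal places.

p = 831/1604 = 0.518079… ≈ 0.5181 (to 4 d.p.).

0.5181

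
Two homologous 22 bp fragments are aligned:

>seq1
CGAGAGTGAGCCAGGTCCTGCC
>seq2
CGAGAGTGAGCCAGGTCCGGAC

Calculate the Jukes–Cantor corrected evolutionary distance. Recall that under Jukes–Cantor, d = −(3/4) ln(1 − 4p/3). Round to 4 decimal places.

The sequences differ at 2 of 22 sites (19, 21), so p = 2/22 ≈ 0.090909.
d = −(3/4) ln(1 − 4p/3) = −0.75 ln(1 − 0.121212) = −0.75 ln(0.878788)
  = −0.75 × (-0.129212) = 0.096909 substitutions/site.

0.0969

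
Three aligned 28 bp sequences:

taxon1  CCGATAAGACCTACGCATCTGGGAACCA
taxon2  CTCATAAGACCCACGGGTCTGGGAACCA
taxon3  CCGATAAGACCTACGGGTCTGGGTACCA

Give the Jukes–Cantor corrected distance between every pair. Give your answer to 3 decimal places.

d(taxon1,taxon2) = 0.204, d(taxon1,taxon3) = 0.116, d(taxon2,taxon3) = 0.158

taxon1–taxon2: 5/28 sites differ → p ≈ 0.178571, d = −0.75 ln(1 − 0.238095) = 0.203950 ≈ 0.204.
taxon1–taxon3: 3/28 sites differ → p ≈ 0.107143, d = −0.75 ln(1 − 0.142857) = 0.115613 ≈ 0.116.
taxon2–taxon3: 4/28 sites differ → p ≈ 0.142857, d = −0.75 ln(1 − 0.190476) = 0.158482 ≈ 0.158.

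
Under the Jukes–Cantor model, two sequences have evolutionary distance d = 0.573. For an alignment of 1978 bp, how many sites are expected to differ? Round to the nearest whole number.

Invert JC69: p = (3/4)(1 − e^(−4d/3)) = 0.75 × (1 − e^(-0.764)) = 0.75 × (1 − 0.465799) = 0.400651.
Expected differing sites = pL ≈ 0.400651 × 1978 = 792.487678 ≈ 792.

792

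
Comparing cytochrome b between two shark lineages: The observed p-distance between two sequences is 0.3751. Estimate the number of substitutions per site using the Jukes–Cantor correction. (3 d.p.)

0.520

d = −(3/4) ln(1 − 4p/3) = −0.75 ln(1 − 0.500133) = −0.75 ln(0.499867)
  = −0.75 × (-0.693413) = 0.520060 substitutions/site.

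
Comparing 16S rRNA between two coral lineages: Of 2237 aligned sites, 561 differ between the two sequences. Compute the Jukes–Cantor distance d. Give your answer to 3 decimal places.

0.305

p = 561/2237 ≈ 0.250782.
d = −(3/4) ln(1 − 4p/3) = −0.75 ln(1 − 0.334376) = −0.75 ln(0.665624)
  = −0.75 × (-0.407030) = 0.305273 substitutions/site.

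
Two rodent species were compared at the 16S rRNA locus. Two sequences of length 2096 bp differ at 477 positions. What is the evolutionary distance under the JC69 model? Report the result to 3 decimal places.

0.271

p = 477/2096 ≈ 0.227576.
d = −(3/4) ln(1 − 4p/3) = −0.75 ln(1 − 0.303435) = −0.75 ln(0.696565)
  = −0.75 × (-0.361594) = 0.271196 substitutions/site.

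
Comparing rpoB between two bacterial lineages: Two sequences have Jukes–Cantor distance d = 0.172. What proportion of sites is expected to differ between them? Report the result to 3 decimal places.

p = (3/4)(1 − e^(−4d/3)) = 0.75 × (1 − e^(-0.229333)) = 0.75 × (1 − 0.795064) = 0.153702.

0.154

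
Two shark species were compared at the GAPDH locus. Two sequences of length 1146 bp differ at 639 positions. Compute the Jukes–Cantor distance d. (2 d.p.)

p = 639/1146 ≈ 0.557592.
d = −(3/4) ln(1 − 4p/3) = −0.75 ln(1 − 0.743456) = −0.75 ln(0.256544)
  = −0.75 × (-1.360455) = 1.020341 substitutions/site.

1.02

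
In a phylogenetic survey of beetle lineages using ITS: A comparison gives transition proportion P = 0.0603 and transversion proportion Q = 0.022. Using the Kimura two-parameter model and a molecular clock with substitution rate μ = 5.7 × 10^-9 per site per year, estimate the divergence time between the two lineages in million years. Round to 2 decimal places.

7.73

Under the Kimura two-parameter model, d = −½ ln(1 − 2P − Q) − ¼ ln(1 − 2Q).
1 − 2P − Q = 0.8574, giving −½ ln(0.8574) = 0.076925.
1 − 2Q = 0.956, giving −¼ ln(0.956) = 0.011249.
d = 0.076925 + 0.011249 = 0.088174.
Under a molecular clock d = 2μt, so t = d/(2μ) = 0.088174 / (2 × 5.7 × 10^-9) = 7.73 million years.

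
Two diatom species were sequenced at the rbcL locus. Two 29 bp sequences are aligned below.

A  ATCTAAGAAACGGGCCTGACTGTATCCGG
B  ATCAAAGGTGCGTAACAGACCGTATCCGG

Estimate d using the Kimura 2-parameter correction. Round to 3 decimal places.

Of 29 sites, 4 differences are transitions and 5 are transversions, so P = 4/29 ≈ 0.137931 and Q = 5/29 ≈ 0.172414.
Under the Kimura two-parameter model, d = −½ ln(1 − 2P − Q) − ¼ ln(1 − 2Q).
1 − 2P − Q = 0.551724, giving −½ ln(0.551724) = 0.297354.
1 − 2Q = 0.655172, giving −¼ ln(0.655172) = 0.105714.
d = 0.297354 + 0.105714 = 0.403068.

0.403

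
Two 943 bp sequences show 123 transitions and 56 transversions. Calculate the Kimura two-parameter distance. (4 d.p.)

0.2246

P = 123/943 ≈ 0.130435 and Q = 56/943 ≈ 0.059385.
Under the Kimura two-parameter model, d = −½ ln(1 − 2P − Q) − ¼ ln(1 − 2Q).
1 − 2P − Q = 0.679745, giving −½ ln(0.679745) = 0.193019.
1 − 2Q = 0.88123, giving −¼ ln(0.88123) = 0.031609.
d = 0.193019 + 0.031609 = 0.224628.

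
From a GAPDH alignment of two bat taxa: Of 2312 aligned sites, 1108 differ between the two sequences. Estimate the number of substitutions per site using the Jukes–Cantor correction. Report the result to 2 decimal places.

0.76

p = 1108/2312 ≈ 0.479239.
d = −(3/4) ln(1 − 4p/3) = −0.75 ln(1 − 0.638985) = −0.75 ln(0.361015)
  = −0.75 × (-1.018836) = 0.764127 substitutions/site.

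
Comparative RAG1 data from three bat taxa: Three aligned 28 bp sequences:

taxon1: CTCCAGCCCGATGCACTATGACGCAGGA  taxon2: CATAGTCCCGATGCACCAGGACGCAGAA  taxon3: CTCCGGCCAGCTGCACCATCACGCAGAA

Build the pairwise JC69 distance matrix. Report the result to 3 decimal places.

d(taxon1,taxon2) = 0.360, d(taxon1,taxon3) = 0.252, d(taxon2,taxon3) = 0.360

taxon1–taxon2: 8/28 sites differ → p ≈ 0.285714, d = −0.75 ln(1 − 0.380952) = 0.359679 ≈ 0.360.
taxon1–taxon3: 6/28 sites differ → p ≈ 0.214286, d = −0.75 ln(1 − 0.285715) = 0.252355 ≈ 0.252.
taxon2–taxon3: 8/28 sites differ → p ≈ 0.285714, d = −0.75 ln(1 − 0.380952) = 0.359679 ≈ 0.360.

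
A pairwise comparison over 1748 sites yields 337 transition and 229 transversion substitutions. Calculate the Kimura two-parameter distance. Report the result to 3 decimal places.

0.439

P = 337/1748 ≈ 0.192792 and Q = 229/1748 ≈ 0.131007.
Under the Kimura two-parameter model, d = −½ ln(1 − 2P − Q) − ¼ ln(1 − 2Q).
1 − 2P − Q = 0.483409, giving −½ ln(0.483409) = 0.363446.
1 − 2Q = 0.737986, giving −¼ ln(0.737986) = 0.075958.
d = 0.363446 + 0.075958 = 0.439404.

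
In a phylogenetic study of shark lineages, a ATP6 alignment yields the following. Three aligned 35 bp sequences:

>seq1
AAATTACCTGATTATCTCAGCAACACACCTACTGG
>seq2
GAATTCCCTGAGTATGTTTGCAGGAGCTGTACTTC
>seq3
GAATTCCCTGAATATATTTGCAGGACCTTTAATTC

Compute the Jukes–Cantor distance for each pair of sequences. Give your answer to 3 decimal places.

d(seq1,seq2) = 0.572, d(seq1,seq3) = 0.572, d(seq2,seq3) = 0.158

seq1–seq2: 14/35 sites differ → p = 0.4, d = −0.75 ln(1 − 0.533333) = 0.571605 ≈ 0.572.
seq1–seq3: 14/35 sites differ → p = 0.4, d = −0.75 ln(1 − 0.533333) = 0.571605 ≈ 0.572.
seq2–seq3: 5/35 sites differ → p ≈ 0.142857, d = −0.75 ln(1 − 0.190476) = 0.158482 ≈ 0.158.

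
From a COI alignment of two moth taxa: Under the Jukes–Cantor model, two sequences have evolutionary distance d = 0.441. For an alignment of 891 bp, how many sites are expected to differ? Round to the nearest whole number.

297

Invert JC69: p = (3/4)(1 − e^(−4d/3)) = 0.75 × (1 − e^(-0.588)) = 0.75 × (1 − 0.555437) = 0.333422.
Expected differing sites = pL ≈ 0.333422 × 891 = 297.079002 ≈ 297.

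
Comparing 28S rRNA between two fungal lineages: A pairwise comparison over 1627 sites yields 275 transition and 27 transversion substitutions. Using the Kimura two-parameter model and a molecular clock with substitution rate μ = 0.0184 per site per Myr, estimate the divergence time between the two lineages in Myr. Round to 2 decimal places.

P = 275/1627 ≈ 0.169023 and Q = 27/1627 ≈ 0.016595.
Under the Kimura two-parameter model, d = −½ ln(1 − 2P − Q) − ¼ ln(1 − 2Q).
1 − 2P − Q = 0.645359, giving −½ ln(0.645359) = 0.218974.
1 − 2Q = 0.96681, giving −¼ ln(0.96681) = 0.008438.
d = 0.218974 + 0.008438 = 0.227412.
Under a molecular clock d = 2μt, so t = d/(2μ) = 0.227412 / (2 × 0.0184) = 6.18 Myr.

6.18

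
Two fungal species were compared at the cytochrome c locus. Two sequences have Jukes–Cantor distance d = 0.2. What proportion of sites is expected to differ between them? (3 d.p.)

0.176

p = (3/4)(1 − e^(−4d/3)) = 0.75 × (1 − e^(-0.266667)) = 0.75 × (1 − 0.765928) = 0.175554.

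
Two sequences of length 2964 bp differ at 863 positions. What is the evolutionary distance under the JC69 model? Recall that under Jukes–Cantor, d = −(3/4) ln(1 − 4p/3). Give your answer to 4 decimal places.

p = 863/2964 ≈ 0.291161.
d = −(3/4) ln(1 − 4p/3) = −0.75 ln(1 − 0.388215) = −0.75 ln(0.611785)
  = −0.75 × (-0.491374) = 0.368531 substitutions/site.

0.3685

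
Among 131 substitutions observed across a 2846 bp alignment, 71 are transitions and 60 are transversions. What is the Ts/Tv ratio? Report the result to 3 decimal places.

1.183

R = 71/60 = 1.183333… ≈ 1.183 (to 3 d.p.).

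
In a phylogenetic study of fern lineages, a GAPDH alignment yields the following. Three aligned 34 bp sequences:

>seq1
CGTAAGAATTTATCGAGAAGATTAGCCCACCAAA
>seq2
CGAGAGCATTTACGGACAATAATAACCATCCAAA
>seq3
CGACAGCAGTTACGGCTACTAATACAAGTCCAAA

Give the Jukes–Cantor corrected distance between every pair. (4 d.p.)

seq1–seq2: 11/34 sites differ → p ≈ 0.323529, d = −0.75 ln(1 − 0.431372) = 0.423397 ≈ 0.4234.
seq1–seq3: 16/34 sites differ → p ≈ 0.470588, d = −0.75 ln(1 − 0.627451) = 0.740540 ≈ 0.7405.
seq2–seq3: 9/34 sites differ → p ≈ 0.264706, d = −0.75 ln(1 − 0.352941) = 0.326488 ≈ 0.3265.

d(seq1,seq2) = 0.4234, d(seq1,seq3) = 0.7405, d(seq2,seq3) = 0.3265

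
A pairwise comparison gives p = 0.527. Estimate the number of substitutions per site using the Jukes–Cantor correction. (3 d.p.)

d = −(3/4) ln(1 − 4p/3) = −0.75 ln(1 − 0.702667) = −0.75 ln(0.297333)
  = −0.75 × (-1.212903) = 0.909677 substitutions/site.

0.910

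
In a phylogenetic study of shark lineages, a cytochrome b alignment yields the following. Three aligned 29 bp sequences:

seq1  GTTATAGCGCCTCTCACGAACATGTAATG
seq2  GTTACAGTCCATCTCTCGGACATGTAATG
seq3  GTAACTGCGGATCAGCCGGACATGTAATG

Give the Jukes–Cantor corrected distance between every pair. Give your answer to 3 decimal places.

seq1–seq2: 6/29 sites differ → p ≈ 0.206897, d = −0.75 ln(1 − 0.275863) = 0.242081 ≈ 0.242.
seq1–seq3: 9/29 sites differ → p ≈ 0.310345, d = −0.75 ln(1 − 0.413793) = 0.400562 ≈ 0.401.
seq2–seq3: 8/29 sites differ → p ≈ 0.275862, d = −0.75 ln(1 − 0.367816) = 0.343931 ≈ 0.344.

d(seq1,seq2) = 0.242, d(seq1,seq3) = 0.401, d(seq2,seq3) = 0.344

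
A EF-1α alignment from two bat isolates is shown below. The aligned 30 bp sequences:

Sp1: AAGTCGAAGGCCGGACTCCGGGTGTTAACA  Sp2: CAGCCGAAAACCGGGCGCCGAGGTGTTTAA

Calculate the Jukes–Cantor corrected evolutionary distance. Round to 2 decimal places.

The sequences differ at 13 of 30 sites, so p = 13/30 ≈ 0.433333.
d = −(3/4) ln(1 − 4p/3) = −0.75 ln(1 − 0.577777) = −0.75 ln(0.422223)
  = −0.75 × (-0.862222) = 0.646667 substitutions/site.

0.65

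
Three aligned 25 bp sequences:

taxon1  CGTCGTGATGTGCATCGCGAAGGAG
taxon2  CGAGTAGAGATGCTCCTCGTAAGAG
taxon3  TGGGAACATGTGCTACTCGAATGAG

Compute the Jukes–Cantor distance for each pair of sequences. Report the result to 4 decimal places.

taxon1–taxon2: 11/25 sites differ → p = 0.44, d = −0.75 ln(1 − 0.586667) = 0.662626 ≈ 0.6626.
taxon1–taxon3: 10/25 sites differ → p = 0.4, d = −0.75 ln(1 − 0.533333) = 0.571605 ≈ 0.5716.
taxon2–taxon3: 9/25 sites differ → p = 0.36, d = −0.75 ln(1 − 0.48) = 0.490445 ≈ 0.4904.

d(taxon1,taxon2) = 0.6626, d(taxon1,taxon3) = 0.5716, d(taxon2,taxon3) = 0.4904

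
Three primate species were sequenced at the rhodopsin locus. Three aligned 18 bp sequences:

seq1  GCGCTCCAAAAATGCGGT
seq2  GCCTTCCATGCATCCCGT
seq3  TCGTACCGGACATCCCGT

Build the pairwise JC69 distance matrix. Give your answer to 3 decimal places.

seq1–seq2: 7/18 sites differ → p ≈ 0.388889, d = −0.75 ln(1 − 0.518519) = 0.548166 ≈ 0.548.
seq1–seq3: 8/18 sites differ → p ≈ 0.444444, d = −0.75 ln(1 − 0.592592) = 0.673455 ≈ 0.673.
seq2–seq3: 6/18 sites differ → p ≈ 0.333333, d = −0.75 ln(1 − 0.444444) = 0.440839 ≈ 0.441.

d(seq1,seq2) = 0.548, d(seq1,seq3) = 0.673, d(seq2,seq3) = 0.441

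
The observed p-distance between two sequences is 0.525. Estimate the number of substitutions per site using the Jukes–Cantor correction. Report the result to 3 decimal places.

d = −(3/4) ln(1 − 4p/3) = −0.75 ln(1 − 0.7) = −0.75 ln(0.3)
  = −0.75 × (-1.203973) = 0.902980 substitutions/site.

0.903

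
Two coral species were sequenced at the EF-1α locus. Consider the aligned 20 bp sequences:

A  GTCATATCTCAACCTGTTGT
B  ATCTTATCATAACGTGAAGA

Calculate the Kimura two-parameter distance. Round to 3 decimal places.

Of 20 sites, 2 differences are transitions and 6 are transversions, so P = 2/20 = 0.1 and Q = 6/20 = 0.3.
Under the Kimura two-parameter model, d = −½ ln(1 − 2P − Q) − ¼ ln(1 − 2Q).
1 − 2P − Q = 0.5, giving −½ ln(0.5) = 0.346574.
1 − 2Q = 0.4, giving −¼ ln(0.4) = 0.229073.
d = 0.346574 + 0.229073 = 0.575647.

0.576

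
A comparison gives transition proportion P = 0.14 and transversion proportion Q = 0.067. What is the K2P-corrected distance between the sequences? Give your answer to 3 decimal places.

Under the Kimura two-parameter model, d = −½ ln(1 − 2P − Q) − ¼ ln(1 − 2Q).
1 − 2P − Q = 0.653, giving −½ ln(0.653) = 0.213089.
1 − 2Q = 0.866, giving −¼ ln(0.866) = 0.035968.
d = 0.213089 + 0.035968 = 0.249057.

0.249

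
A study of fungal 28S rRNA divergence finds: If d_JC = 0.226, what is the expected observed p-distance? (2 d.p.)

p = (3/4)(1 − e^(−4d/3)) = 0.75 × (1 − e^(-0.301333)) = 0.75 × (1 − 0.739831) = 0.195127.

0.20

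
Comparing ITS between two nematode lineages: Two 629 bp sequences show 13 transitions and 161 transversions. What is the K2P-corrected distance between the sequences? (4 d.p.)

P = 13/629 ≈ 0.020668 and Q = 161/629 ≈ 0.255962.
Under the Kimura two-parameter model, d = −½ ln(1 − 2P − Q) − ¼ ln(1 − 2Q).
1 − 2P − Q = 0.702702, giving −½ ln(0.702702) = 0.176411.
1 − 2Q = 0.488076, giving −¼ ln(0.488076) = 0.179321.
d = 0.176411 + 0.179321 = 0.355732.

0.3557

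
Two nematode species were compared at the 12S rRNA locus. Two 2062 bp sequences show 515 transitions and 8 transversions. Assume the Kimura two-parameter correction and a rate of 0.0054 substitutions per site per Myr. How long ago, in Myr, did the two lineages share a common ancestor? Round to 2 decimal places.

32.59

P = 515/2062 ≈ 0.249758 and Q = 8/2062 ≈ 0.00388.
Under the Kimura two-parameter model, d = −½ ln(1 − 2P − Q) − ¼ ln(1 − 2Q).
1 − 2P − Q = 0.496604, giving −½ ln(0.496604) = 0.349981.
1 − 2Q = 0.99224, giving −¼ ln(0.99224) = 0.001948.
d = 0.349981 + 0.001948 = 0.351929.
Under a molecular clock d = 2μt, so t = d/(2μ) = 0.351929 / (2 × 0.0054) = 32.59 Myr.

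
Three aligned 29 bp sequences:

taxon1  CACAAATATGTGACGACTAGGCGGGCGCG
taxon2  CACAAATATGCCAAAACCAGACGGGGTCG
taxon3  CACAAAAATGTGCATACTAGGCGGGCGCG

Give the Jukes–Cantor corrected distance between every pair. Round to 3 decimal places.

d(taxon1,taxon2) = 0.344, d(taxon1,taxon3) = 0.152, d(taxon2,taxon3) = 0.401

taxon1–taxon2: 8/29 sites differ → p ≈ 0.275862, d = −0.75 ln(1 − 0.367816) = 0.343931 ≈ 0.344.
taxon1–taxon3: 4/29 sites differ → p ≈ 0.137931, d = −0.75 ln(1 − 0.183908) = 0.152421 ≈ 0.152.
taxon2–taxon3: 9/29 sites differ → p ≈ 0.310345, d = −0.75 ln(1 − 0.413793) = 0.400562 ≈ 0.401.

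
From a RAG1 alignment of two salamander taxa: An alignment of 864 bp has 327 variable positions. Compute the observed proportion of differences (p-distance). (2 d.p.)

0.38

p = 327/864 = 0.378472… ≈ 0.38 (to 2 d.p.).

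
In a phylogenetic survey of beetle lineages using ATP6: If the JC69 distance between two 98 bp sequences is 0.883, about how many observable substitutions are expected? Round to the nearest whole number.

51

Invert JC69: p = (3/4)(1 − e^(−4d/3)) = 0.75 × (1 − e^(-1.177333)) = 0.75 × (1 − 0.308099) = 0.518926.
Expected differing sites = pL ≈ 0.518926 × 98 = 50.854748 ≈ 51.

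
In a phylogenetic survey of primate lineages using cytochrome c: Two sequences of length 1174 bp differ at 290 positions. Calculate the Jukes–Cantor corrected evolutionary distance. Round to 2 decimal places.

0.30

p = 290/1174 ≈ 0.247019.
d = −(3/4) ln(1 − 4p/3) = −0.75 ln(1 − 0.329359) = −0.75 ln(0.670641)
  = −0.75 × (-0.399521) = 0.299641 substitutions/site.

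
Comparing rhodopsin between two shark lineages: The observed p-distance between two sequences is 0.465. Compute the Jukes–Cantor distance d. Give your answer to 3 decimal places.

d = −(3/4) ln(1 − 4p/3) = −0.75 ln(1 − 0.62) = −0.75 ln(0.38)
  = −0.75 × (-0.967584) = 0.725688 substitutions/site.

0.726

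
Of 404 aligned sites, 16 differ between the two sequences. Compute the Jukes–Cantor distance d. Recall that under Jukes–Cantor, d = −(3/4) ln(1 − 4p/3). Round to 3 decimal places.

0.041

p = 16/404 ≈ 0.039604.
d = −(3/4) ln(1 − 4p/3) = −0.75 ln(1 − 0.052805) = −0.75 ln(0.947195)
  = −0.75 × (-0.054250) = 0.040688 substitutions/site.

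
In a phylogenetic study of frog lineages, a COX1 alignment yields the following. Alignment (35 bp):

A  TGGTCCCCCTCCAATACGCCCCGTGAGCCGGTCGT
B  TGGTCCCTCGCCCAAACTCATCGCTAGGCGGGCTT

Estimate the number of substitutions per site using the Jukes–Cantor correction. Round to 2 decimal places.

The sequences differ at 12 of 35 sites, so p = 12/35 ≈ 0.342857.
d = −(3/4) ln(1 − 4p/3) = −0.75 ln(1 − 0.457143) = −0.75 ln(0.542857)
  = −0.75 × (-0.610909) = 0.458182 substitutions/site.

0.46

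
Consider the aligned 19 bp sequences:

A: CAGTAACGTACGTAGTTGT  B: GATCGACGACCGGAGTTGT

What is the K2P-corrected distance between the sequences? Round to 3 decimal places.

0.508

Of 19 sites, 2 differences are transitions and 5 are transversions, so P = 2/19 ≈ 0.105263 and Q = 5/19 ≈ 0.263158.
Under the Kimura two-parameter model, d = −½ ln(1 − 2P − Q) − ¼ ln(1 − 2Q).
1 − 2P − Q = 0.526316, giving −½ ln(0.526316) = 0.320927.
1 − 2Q = 0.473684, giving −¼ ln(0.473684) = 0.186804.
d = 0.320927 + 0.186804 = 0.507731.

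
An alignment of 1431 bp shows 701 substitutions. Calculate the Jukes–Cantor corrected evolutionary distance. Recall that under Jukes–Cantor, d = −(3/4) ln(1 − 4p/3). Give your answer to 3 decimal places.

0.794

p = 701/1431 ≈ 0.489867.
d = −(3/4) ln(1 − 4p/3) = −0.75 ln(1 − 0.653156) = −0.75 ln(0.346844)
  = −0.75 × (-1.058880) = 0.794160 substitutions/site.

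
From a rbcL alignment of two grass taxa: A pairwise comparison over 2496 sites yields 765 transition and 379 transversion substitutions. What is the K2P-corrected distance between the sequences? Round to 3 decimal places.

0.814

P = 765/2496 ≈ 0.30649 and Q = 379/2496 ≈ 0.151843.
Under the Kimura two-parameter model, d = −½ ln(1 − 2P − Q) − ¼ ln(1 − 2Q).
1 − 2P − Q = 0.235177, giving −½ ln(0.235177) = 0.723708.
1 − 2Q = 0.696314, giving −¼ ln(0.696314) = 0.090489.
d = 0.723708 + 0.090489 = 0.814197.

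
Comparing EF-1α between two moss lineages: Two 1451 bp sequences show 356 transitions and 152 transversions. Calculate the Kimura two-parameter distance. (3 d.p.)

0.511

P = 356/1451 ≈ 0.245348 and Q = 152/1451 ≈ 0.104755.
Under the Kimura two-parameter model, d = −½ ln(1 − 2P − Q) − ¼ ln(1 − 2Q).
1 − 2P − Q = 0.404549, giving −½ ln(0.404549) = 0.452491.
1 − 2Q = 0.79049, giving −¼ ln(0.79049) = 0.058776.
d = 0.452491 + 0.058776 = 0.511267.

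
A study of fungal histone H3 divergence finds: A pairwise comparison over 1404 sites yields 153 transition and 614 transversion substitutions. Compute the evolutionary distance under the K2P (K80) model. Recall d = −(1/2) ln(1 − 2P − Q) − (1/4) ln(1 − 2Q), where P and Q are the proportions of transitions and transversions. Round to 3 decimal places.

1.052

P = 153/1404 ≈ 0.108974 and Q = 614/1404 ≈ 0.437322.
Under the Kimura two-parameter model, d = −½ ln(1 − 2P − Q) − ¼ ln(1 − 2Q).
1 − 2P − Q = 0.34473, giving −½ ln(0.34473) = 0.532497.
1 − 2Q = 0.125356, giving −¼ ln(0.125356) = 0.519149.
d = 0.532497 + 0.519149 = 1.051646.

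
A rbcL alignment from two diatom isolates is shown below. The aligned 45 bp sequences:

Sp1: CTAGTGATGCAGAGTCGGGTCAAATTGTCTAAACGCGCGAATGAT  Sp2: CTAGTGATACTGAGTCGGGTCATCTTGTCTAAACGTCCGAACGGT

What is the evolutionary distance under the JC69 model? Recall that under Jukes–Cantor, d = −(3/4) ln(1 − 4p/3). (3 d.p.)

The sequences differ at 8 of 45 sites (9, 11, 23, 24, 36, 37, 42, 44), so p = 8/45 ≈ 0.177778.
d = −(3/4) ln(1 − 4p/3) = −0.75 ln(1 − 0.237037) = −0.75 ln(0.762963)
  = −0.75 × (-0.270546) = 0.202910 substitutions/site.

0.203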